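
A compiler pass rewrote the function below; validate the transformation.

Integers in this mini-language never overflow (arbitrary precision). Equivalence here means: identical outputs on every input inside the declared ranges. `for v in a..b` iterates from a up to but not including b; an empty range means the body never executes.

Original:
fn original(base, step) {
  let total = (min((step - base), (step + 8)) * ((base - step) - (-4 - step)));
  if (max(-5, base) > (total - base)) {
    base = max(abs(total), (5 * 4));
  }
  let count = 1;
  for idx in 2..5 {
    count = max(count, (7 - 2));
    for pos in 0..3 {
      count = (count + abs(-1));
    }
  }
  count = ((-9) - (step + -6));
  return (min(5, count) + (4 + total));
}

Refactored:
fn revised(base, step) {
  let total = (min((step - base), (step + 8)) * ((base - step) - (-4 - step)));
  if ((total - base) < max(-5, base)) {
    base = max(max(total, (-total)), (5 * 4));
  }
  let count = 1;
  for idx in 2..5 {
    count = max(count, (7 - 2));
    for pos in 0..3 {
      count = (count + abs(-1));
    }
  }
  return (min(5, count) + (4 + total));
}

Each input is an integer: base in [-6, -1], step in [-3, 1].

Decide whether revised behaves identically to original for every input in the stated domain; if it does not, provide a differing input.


Run the pair on base=-6, step=-3.
original: total becomes -6; next (max(-5, base) > (total - base)) evaluates to false; next count becomes 1; next at idx=2:; next count becomes 5; next at pos=0:; next count becomes 6; next at pos=1:; next count becomes 7; next at pos=2:; next count becomes 8; next at idx=3:; next count becomes 8; next at pos=0:; next count becomes 9; next at pos=1:; next count becomes 10; next at pos=2:; next count becomes 11; next at idx=4:; next count becomes 11; next at pos=0:; next count becomes 12; next at pos=1:; next count becomes 13; next at pos=2:; next count becomes 14; next count becomes 0; next final value -2
revised: total becomes -6; next ((total - base) < max(-5, base)) evaluates to false; next count becomes 1; next at idx=2:; next count becomes 5; next at pos=0:; next count becomes 6; next at pos=1:; next count becomes 7; next at pos=2:; next count becomes 8; next at idx=3:; next count becomes 8; next at pos=0:; next count becomes 9; next at pos=1:; next count becomes 10; next at pos=2:; next count becomes 11; next at idx=4:; next count becomes 11; next at pos=0:; next count becomes 12; next at pos=1:; next count becomes 13; next at pos=2:; next count becomes 14; next final value 3
-2 and 3 differ, so these are not the same function on this domain.
verdict: not equivalent; witness: base=-6, step=-3


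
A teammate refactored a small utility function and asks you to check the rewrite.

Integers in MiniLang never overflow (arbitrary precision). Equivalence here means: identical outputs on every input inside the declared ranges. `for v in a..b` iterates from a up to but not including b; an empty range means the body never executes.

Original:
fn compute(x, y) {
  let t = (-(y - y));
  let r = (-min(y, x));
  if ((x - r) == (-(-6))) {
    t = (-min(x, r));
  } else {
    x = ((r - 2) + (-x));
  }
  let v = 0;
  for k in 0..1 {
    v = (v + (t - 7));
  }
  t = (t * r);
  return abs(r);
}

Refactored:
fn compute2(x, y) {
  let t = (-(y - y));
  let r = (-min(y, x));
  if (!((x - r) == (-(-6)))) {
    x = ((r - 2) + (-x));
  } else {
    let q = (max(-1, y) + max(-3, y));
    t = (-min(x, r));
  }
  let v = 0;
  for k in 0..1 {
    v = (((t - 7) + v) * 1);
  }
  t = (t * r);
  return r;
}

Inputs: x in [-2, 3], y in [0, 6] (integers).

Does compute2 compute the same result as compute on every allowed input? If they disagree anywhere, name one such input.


There is a counterexample at x=1, y=1: 1 on one side, -1 on the other.
compute: t becomes 0; next r becomes -1; next ((x - r) == (-(-6))) evaluates to false; next x becomes -4; next v becomes 0; next at k=0:; next v becomes -7; next t becomes 0; next final value 1
compute2: t becomes 0; next r becomes -1; next (!((x - r) == (-(-6)))) evaluates to true; next x becomes -4; next v becomes 0; next at k=0:; next v becomes -7; next t becomes 0; next final value -1
verdict: not equivalent; witness: x=1, y=1


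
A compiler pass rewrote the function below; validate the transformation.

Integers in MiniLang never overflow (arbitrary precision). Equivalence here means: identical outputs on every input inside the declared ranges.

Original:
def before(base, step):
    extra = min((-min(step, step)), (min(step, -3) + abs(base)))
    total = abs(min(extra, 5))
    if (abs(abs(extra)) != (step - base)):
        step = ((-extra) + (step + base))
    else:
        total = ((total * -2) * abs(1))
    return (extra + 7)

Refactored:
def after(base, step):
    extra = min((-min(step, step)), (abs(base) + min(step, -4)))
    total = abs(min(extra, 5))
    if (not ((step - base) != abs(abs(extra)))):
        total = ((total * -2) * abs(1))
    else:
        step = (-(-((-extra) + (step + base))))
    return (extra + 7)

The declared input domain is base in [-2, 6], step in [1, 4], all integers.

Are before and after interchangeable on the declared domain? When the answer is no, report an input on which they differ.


Not equivalent: base=-2, step=1 separates them (6 vs 5).
before: extra = -1; total = 1; (abs(abs(extra)) != (step - base)) -> true; step = 0; return 6
after: extra = -2; total = 2; (not ((step - base) != abs(abs(extra)))) -> false; step = 1; return 5
verdict: not equivalent; witness: base=-2, step=1


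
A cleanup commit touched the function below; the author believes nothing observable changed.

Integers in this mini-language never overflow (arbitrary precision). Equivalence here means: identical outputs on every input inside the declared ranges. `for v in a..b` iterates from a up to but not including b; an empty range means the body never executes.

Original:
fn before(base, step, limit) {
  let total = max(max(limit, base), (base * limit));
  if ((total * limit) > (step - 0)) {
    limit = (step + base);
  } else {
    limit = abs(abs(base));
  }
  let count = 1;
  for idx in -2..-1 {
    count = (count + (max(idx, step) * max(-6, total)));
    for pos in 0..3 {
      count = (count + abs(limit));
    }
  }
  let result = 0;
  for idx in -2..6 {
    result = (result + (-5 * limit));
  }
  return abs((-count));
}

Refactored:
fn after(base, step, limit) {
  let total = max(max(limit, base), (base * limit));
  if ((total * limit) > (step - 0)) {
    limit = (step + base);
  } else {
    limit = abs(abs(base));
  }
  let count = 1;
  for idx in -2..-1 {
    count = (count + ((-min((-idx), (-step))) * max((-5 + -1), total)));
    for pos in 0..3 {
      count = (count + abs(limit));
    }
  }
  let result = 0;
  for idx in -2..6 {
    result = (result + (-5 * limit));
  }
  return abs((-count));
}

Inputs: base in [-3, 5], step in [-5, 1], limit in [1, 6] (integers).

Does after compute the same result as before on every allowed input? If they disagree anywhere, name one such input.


Although arithmetic usage differs, constant usage differs, min/max/abs usage differs, 378/378 inputs agree.
verdict: equivalent


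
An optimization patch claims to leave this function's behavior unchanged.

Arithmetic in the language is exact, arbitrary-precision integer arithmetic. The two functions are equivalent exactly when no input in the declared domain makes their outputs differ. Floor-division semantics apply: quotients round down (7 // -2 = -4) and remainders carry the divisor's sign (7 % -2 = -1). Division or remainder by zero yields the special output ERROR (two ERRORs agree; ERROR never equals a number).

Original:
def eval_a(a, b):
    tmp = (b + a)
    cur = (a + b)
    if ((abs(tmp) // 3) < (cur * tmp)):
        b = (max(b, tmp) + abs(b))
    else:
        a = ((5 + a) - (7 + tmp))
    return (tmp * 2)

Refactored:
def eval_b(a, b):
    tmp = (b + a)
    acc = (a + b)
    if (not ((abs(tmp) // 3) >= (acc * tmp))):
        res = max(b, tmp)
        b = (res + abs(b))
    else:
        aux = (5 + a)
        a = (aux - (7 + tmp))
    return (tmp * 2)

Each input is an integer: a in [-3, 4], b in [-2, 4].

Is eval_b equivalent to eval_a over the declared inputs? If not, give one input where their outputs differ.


Comparing the listings, the differences include: statement counts differ, and local variable names differ, and comparison usage differs, and boolean connective usage differs.
As a probe, take a=3, b=0: eval_a runs tmp = 3; cur = 3; ((abs(tmp) // 3) < (cur * tmp)) -> true; b = 3; return 6; eval_b runs tmp = 3; acc = 3; (not ((abs(tmp) // 3) >= (acc * tmp))) -> true; res = 3; b = 3; return 6; both end at 6.
An exhaustive pass over the 56 declared inputs shows identical outputs.
verdict: equivalent


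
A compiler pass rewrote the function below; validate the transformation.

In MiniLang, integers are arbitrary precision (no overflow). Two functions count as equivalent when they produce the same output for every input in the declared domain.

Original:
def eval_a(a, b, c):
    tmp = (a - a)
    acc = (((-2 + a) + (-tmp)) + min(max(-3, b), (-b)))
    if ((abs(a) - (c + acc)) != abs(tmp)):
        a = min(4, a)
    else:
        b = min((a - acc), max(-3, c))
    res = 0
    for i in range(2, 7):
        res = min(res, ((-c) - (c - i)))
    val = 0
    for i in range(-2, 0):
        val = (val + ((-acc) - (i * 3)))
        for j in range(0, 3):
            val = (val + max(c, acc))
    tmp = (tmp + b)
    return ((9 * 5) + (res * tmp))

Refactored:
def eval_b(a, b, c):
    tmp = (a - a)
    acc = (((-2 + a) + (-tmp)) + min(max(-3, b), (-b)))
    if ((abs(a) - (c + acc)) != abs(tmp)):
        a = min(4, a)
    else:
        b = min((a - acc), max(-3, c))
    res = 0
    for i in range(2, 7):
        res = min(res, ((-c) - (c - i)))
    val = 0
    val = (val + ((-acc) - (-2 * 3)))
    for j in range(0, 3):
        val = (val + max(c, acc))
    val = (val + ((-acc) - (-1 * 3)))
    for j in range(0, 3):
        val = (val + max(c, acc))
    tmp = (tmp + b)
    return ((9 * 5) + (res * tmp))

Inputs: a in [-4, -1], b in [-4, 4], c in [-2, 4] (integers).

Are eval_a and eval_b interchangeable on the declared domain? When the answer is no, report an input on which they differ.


The two versions differ — the changes include arithmetic usage differs; also statement counts differ; also loop structure differs; also min/max/abs usage differs; also constant usage differs.
As a probe, take a=-3, b=3, c=4: eval_a runs tmp becomes 0; next acc becomes -8; next ((abs(a) - (c + acc)) != abs(tmp)) evaluates to true; next a becomes -3; next res becomes 0; next at i=2:; next res becomes -6; next at i=3:; next res becomes -6; next at i=4:; next res becomes -6; next at i=5:; next res becomes -6; next at i=6:; next res becomes -6; next val becomes 0; next at i=-2:; next val becomes 14; next at j=0:; next val becomes 18; next at j=1:; next val becomes 22; next at j=2:; next val becomes 26; next at i=-1:; next val becomes 37; next at j=0:; next val becomes 41; next at j=1:; next val becomes 45; next at j=2:; next val becomes 49; next tmp becomes 3; next final value 27; eval_b runs tmp becomes 0; next acc becomes -8; next ((abs(a) - (c + acc)) != abs(tmp)) evaluates to true; next a becomes -3; next res becomes 0; next at i=2:; next res becomes -6; next at i=3:; next res becomes -6; next at i=4:; next res becomes -6; next at i=5:; next res becomes -6; next at i=6:; next res becomes -6; next val becomes 0; next val becomes 14; next at j=0:; next val becomes 18; next at j=1:; next val becomes 22; next at j=2:; next val becomes 26; next val becomes 37; next at j=0:; next val becomes 41; next at j=1:; next val becomes 45; next at j=2:; next val becomes 49; next tmp becomes 3; next final value 27; both end at 27.
Sweeping the whole domain (252 inputs) finds no disagreement.
verdict: equivalent


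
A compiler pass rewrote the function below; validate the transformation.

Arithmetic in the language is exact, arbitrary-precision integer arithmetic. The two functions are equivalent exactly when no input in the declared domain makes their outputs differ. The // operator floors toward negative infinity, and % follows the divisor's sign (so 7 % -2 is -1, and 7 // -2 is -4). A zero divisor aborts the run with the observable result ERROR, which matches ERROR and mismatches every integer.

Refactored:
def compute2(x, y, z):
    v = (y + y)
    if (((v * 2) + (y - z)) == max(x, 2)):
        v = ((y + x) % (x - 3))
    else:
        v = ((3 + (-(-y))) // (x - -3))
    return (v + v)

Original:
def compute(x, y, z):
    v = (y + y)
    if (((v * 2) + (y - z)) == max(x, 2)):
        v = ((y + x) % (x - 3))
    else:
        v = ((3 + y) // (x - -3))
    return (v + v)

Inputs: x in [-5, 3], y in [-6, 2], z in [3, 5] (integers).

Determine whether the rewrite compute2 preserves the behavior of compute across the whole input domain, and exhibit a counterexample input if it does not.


Although same computation, different form, 243/243 inputs agree.
verdict: equivalent


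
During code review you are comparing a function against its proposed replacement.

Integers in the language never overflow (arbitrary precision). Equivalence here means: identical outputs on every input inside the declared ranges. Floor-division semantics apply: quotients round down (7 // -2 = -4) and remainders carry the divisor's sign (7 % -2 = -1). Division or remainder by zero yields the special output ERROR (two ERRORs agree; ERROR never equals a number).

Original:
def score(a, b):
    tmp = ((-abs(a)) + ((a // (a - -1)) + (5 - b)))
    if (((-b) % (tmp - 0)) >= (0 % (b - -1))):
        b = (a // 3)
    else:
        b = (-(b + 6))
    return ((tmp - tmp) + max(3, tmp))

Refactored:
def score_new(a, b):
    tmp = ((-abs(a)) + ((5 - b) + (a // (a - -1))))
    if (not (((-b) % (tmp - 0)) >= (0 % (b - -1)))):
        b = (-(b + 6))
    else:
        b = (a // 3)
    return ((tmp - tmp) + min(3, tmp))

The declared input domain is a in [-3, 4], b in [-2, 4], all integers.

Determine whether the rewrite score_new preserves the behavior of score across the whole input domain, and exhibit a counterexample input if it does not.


These are not equivalent — on a=-3, b=-2 the outputs split (5 vs 3).
score: tmp := 5 | (((-b) % (tmp - 0)) >= (0 % (b - -1))): true | b := -1 | result 5
score_new: tmp := 5 | (not (((-b) % (tmp - 0)) >= (0 % (b - -1)))): false | b := -1 | result 3
verdict: not equivalent; witness: a=-3, b=-2


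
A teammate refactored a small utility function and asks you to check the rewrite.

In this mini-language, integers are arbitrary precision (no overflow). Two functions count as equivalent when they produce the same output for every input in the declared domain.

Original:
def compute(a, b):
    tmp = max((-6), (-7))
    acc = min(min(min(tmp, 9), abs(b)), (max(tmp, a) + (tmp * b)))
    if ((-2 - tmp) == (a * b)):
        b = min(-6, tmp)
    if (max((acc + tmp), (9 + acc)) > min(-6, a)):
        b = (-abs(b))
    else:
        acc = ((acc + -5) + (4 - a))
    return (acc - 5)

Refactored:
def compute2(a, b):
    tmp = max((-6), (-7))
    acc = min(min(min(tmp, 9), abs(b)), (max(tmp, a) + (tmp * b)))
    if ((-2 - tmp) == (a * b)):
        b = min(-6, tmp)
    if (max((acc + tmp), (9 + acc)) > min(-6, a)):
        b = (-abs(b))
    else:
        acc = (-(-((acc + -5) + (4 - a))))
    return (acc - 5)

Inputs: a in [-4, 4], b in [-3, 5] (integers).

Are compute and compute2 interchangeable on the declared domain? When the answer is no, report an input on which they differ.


Differences: same computation, different form — yet all 81 inputs agree.
verdict: equivalent


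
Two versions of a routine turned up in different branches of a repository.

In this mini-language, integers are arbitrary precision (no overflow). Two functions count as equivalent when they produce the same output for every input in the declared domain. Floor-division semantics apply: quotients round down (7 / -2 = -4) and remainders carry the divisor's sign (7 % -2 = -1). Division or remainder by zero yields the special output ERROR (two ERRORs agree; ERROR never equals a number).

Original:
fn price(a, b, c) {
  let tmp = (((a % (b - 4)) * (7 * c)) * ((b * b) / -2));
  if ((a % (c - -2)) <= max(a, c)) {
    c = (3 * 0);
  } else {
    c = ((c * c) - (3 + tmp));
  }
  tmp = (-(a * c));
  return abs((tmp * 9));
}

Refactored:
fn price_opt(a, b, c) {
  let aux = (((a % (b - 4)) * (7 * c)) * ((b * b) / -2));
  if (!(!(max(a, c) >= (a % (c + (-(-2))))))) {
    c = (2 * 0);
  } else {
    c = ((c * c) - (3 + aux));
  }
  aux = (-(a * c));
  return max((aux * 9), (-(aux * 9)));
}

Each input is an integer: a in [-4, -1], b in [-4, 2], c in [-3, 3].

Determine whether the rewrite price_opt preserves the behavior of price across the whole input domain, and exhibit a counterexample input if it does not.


Although `3` became `2`, no input in the stated domain can expose it.
One worked example (a=-2, b=-4, c=0) — price: tmp becomes 0; next ((a % (c - -2)) <= max(a, c)) evaluates to true; next c becomes 0; next tmp becomes 0; next final value 0; price_opt: aux becomes 0; next (!(!(max(a, c) >= (a % (c + (-(-2))))))) evaluates to true; next c becomes 0; next aux becomes 0; next final value 0; agreement on 0.
Sweeping the whole domain (196 inputs) finds no disagreement.
verdict: equivalent


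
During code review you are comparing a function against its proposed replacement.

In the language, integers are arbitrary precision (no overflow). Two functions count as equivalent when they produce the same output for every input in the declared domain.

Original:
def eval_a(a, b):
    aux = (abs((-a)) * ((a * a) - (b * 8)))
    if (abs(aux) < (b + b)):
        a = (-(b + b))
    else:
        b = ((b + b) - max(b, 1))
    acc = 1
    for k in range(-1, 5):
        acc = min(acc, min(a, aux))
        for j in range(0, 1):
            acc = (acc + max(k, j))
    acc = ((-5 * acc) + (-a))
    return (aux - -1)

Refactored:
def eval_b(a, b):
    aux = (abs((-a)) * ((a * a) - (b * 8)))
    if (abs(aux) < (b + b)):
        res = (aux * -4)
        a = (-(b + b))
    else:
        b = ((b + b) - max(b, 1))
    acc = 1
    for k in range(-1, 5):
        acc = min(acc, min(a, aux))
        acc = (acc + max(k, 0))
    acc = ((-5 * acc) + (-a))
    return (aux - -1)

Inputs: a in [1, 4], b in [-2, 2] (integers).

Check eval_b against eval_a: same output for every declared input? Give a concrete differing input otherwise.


Reading the diff, among the changes: constant usage differs, local variable names differ, arithmetic usage differs, loop structure differs.
As a probe, take a=2, b=0: eval_a runs aux=8, then (abs(aux) < (b + b)) is false, then b=-1, then acc=1, then (k=-1), then acc=1, then (j=0), then acc=1, then (k=0), then acc=1, then (j=0), then acc=1, then (k=1), then acc=1, then (j=0), then acc=2, then (k=2), then acc=2, then (j=0), then acc=4, then (k=3), then acc=2, then (j=0), then acc=5, then (k=4), then acc=2, then (j=0), then acc=6, then acc=-32, then returns 9; eval_b runs aux=8, then (abs(aux) < (b + b)) is false, then b=-1, then acc=1, then (k=-1), then acc=1, then acc=1, then (k=0), then acc=1, then acc=1, then (k=1), then acc=1, then acc=2, then (k=2), then acc=2, then acc=4, then (k=3), then acc=2, then acc=5, then (k=4), then acc=2, then acc=6, then acc=-32, then returns 9; both end at 9.
Across all 20 domain points the two functions coincide.
verdict: equivalent


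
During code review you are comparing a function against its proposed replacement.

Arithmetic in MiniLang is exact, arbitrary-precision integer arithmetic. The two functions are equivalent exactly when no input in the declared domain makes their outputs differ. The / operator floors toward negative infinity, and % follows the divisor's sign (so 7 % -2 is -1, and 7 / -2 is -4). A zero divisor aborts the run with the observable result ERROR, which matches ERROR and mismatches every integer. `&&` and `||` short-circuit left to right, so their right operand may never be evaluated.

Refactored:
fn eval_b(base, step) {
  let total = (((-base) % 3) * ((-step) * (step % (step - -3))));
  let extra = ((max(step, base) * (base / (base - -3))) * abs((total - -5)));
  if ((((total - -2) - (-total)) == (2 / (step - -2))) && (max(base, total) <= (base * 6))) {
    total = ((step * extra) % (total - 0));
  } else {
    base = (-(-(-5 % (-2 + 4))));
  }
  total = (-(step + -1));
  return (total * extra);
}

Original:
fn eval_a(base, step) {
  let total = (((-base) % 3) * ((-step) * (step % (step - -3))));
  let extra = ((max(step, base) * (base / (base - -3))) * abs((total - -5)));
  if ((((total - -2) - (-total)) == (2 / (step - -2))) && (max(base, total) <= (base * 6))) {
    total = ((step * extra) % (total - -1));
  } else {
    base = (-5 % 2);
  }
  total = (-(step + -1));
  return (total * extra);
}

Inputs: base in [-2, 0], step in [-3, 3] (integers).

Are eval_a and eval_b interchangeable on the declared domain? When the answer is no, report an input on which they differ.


These are not equivalent — on base=0, step=-1 the outputs split (0 vs ERROR).
eval_a: total becomes 0; next extra becomes 0; next ((((total - -2) - (-total)) == (2 / (step - -2))) && (max(base, total) <= (base * 6))) evaluates to true; next total becomes 0; next total becomes 2; next final value 0
eval_b: total becomes 0; next extra becomes 0; next ((((total - -2) - (-total)) == (2 / (step - -2))) && (max(base, total) <= (base * 6))) evaluates to true; next hits division by zero so the output is ERROR
verdict: not equivalent; witness: base=0, step=-1


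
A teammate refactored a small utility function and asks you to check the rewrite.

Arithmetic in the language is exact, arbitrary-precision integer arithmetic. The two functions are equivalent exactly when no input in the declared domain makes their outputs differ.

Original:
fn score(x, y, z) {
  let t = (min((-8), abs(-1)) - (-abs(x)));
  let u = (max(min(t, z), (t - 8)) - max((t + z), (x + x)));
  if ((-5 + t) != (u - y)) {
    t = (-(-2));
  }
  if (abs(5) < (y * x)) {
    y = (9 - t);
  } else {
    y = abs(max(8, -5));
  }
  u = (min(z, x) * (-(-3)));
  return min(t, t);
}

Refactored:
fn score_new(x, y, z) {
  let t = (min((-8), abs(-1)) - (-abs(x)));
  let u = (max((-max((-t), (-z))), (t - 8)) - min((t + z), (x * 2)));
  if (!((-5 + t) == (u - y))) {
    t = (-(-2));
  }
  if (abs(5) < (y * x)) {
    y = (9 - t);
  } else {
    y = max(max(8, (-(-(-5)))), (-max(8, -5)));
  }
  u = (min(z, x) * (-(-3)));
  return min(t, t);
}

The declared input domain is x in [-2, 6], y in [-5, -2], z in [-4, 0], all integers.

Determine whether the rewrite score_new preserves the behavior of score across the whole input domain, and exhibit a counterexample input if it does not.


The rewrite breaks on x=4, y=-3, z=-4, where the results are -4 and 2.
score: t=-4, then u=-12, then ((-5 + t) != (u - y)) is false, then (abs(5) < (y * x)) is false, then y=8, then u=-12, then returns -4
score_new: t=-4, then u=4, then (!((-5 + t) == (u - y))) is true, then t=2, then (abs(5) < (y * x)) is false, then y=8, then u=-12, then returns 2
verdict: not equivalent; witness: x=4, y=-3, z=-4


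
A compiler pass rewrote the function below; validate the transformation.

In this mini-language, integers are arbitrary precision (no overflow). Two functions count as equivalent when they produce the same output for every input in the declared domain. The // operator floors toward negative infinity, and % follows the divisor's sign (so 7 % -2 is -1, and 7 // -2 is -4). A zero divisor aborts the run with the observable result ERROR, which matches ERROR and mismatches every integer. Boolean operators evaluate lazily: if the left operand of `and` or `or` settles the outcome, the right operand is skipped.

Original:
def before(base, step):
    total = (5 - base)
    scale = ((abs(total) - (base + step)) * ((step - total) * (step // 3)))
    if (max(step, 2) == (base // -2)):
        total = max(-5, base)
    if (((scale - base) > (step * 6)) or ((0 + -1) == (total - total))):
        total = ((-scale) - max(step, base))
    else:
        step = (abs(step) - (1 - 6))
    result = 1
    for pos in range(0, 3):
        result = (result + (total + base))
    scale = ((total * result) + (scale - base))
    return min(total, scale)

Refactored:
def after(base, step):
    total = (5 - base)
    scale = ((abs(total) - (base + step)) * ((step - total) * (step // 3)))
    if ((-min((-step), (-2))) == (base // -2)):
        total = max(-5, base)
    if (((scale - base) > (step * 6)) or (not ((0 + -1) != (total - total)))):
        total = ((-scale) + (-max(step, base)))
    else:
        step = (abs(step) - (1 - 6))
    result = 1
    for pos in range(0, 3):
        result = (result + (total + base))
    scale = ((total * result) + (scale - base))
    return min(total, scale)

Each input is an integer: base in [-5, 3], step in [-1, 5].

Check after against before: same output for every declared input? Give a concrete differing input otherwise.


Although boolean connective usage differs; and min/max/abs usage differs; and comparison usage differs; and arithmetic usage differs, 63/63 inputs agree.
verdict: equivalent


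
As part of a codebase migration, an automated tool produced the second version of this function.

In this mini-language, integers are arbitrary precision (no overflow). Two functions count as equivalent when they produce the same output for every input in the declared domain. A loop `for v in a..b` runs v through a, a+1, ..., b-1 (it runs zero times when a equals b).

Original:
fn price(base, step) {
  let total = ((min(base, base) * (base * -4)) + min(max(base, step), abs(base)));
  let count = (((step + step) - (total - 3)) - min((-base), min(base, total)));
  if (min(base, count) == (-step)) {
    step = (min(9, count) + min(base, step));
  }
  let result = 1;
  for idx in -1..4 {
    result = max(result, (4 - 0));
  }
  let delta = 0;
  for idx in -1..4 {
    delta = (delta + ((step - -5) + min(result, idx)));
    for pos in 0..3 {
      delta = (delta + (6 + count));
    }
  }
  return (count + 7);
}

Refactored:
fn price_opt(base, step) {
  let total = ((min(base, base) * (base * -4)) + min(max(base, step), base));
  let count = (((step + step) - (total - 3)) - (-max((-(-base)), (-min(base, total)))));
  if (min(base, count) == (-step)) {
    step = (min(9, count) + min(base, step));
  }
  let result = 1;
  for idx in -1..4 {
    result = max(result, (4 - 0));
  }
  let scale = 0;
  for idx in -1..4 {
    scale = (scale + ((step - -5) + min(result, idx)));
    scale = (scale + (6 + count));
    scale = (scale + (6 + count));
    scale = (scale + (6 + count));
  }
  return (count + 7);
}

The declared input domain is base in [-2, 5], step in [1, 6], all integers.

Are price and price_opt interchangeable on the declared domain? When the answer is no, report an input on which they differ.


There is a counterexample at base=-2, step=1: 42 on one side, 48 on the other.
price: total=-15, then count=35, then (min(base, count) == (-step)) is false, then result=1, then (idx=-1), then result=4, then (idx=0), then result=4, then (idx=1), then result=4, then (idx=2), then result=4, then (idx=3), then result=4, then delta=0, then (idx=-1), then delta=5, then (pos=0), then delta=46, then (pos=1), then delta=87, then (pos=2), then delta=128, then (idx=0), then delta=134, then (pos=0), then delta=175, then (pos=1), then delta=216, then (pos=2), then delta=257, then (idx=1), then delta=264, then (pos=0), then delta=305, then (pos=1), then delta=346, then (pos=2), then delta=387, then (idx=2), then delta=395, then (pos=0), then delta=436, then (pos=1), then delta=477, then (pos=2), then delta=518, then (idx=3), then delta=527, then (pos=0), then delta=568, then (pos=1), then delta=609, then (pos=2), then delta=650, then returns 42
price_opt: total=-18, then count=41, then (min(base, count) == (-step)) is false, then result=1, then (idx=-1), then result=4, then (idx=0), then result=4, then (idx=1), then result=4, then (idx=2), then result=4, then (idx=3), then result=4, then scale=0, then (idx=-1), then scale=5, then scale=52, then scale=99, then scale=146, then (idx=0), then scale=152, then scale=199, then scale=246, then scale=293, then (idx=1), then scale=300, then scale=347, then scale=394, then scale=441, then (idx=2), then scale=449, then scale=496, then scale=543, then scale=590, then (idx=3), then scale=599, then scale=646, then scale=693, then scale=740, then returns 48
verdict: not equivalent; witness: base=-2, step=1


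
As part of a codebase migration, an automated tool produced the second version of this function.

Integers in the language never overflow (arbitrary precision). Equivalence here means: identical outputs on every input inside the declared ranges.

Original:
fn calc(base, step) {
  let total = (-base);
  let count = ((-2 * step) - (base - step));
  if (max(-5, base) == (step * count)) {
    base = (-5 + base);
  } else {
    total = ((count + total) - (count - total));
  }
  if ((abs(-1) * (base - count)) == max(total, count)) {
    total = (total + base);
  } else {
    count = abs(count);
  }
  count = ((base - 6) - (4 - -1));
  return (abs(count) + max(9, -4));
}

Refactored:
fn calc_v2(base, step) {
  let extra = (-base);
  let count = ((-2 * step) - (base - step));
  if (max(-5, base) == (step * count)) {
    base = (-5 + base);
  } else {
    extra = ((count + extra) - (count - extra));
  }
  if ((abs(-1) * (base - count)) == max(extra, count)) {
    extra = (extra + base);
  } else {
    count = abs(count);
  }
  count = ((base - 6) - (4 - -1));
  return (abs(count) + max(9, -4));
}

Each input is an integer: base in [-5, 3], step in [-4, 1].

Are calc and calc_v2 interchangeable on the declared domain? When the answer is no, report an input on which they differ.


This is a faithful refactor — local variable names differ, but the computed results match everywhere.
As a probe, take base=-4, step=-3: calc runs total becomes 4; next count becomes 7; next (max(-5, base) == (step * count)) evaluates to false; next total becomes 8; next ((abs(-1) * (base - count)) == max(total, count)) evaluates to false; next count becomes 7; next count becomes -15; next final value 24; calc_v2 runs extra becomes 4; next count becomes 7; next (max(-5, base) == (step * count)) evaluates to false; next extra becomes 8; next ((abs(-1) * (base - count)) == max(extra, count)) evaluates to false; next count becomes 7; next count becomes -15; next final value 24; both end at 24.
An exhaustive pass over the 54 declared inputs shows identical outputs.
verdict: equivalent


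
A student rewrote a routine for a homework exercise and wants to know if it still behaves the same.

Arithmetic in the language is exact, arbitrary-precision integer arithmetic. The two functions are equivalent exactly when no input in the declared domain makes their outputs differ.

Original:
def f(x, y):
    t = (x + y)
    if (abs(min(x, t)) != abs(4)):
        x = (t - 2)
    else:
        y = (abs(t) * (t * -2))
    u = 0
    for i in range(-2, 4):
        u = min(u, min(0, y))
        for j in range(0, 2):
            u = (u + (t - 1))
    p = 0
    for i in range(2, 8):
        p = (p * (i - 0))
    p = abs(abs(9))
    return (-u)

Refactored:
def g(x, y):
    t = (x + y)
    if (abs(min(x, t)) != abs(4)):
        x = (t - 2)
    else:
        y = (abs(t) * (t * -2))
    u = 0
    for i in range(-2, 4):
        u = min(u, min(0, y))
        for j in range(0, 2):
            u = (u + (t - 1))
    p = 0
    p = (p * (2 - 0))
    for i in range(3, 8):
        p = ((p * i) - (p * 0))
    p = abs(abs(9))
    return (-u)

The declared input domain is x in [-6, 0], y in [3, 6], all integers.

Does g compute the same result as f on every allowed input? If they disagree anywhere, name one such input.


Reading the diff, among the changes: arithmetic usage differs, plus statement counts differ, plus constant usage differs, plus loop structure differs.
One worked example (x=-3, y=5) — f: t=2, then (abs(min(x, t)) != abs(4)) is true, then x=0, then u=0, then (i=-2), then u=0, then (j=0), then u=1, then (j=1), then u=2, then (i=-1), then u=0, then (j=0), then u=1, then (j=1), then u=2, then (i=0), then u=0, then (j=0), then u=1, then (j=1), then u=2, then (i=1), then u=0, then (j=0), then u=1, then (j=1), then u=2, then (i=2), then u=0, then (j=0), then u=1, then (j=1), then u=2, then (i=3), then u=0, then (j=0), then u=1, then (j=1), then u=2, then p=0, then (i=2), then p=0, then (i=3), then p=0, then (i=4), then p=0, then (i=5), then p=0, then (i=6), then p=0, then (i=7), then p=0, then p=9, then returns -2; g: t=2, then (abs(min(x, t)) != abs(4)) is true, then x=0, then u=0, then (i=-2), then u=0, then (j=0), then u=1, then (j=1), then u=2, then (i=-1), then u=0, then (j=0), then u=1, then (j=1), then u=2, then (i=0), then u=0, then (j=0), then u=1, then (j=1), then u=2, then (i=1), then u=0, then (j=0), then u=1, then (j=1), then u=2, then (i=2), then u=0, then (j=0), then u=1, then (j=1), then u=2, then (i=3), then u=0, then (j=0), then u=1, then (j=1), then u=2, then p=0, then p=0, then (i=3), then p=0, then (i=4), then p=0, then (i=5), then p=0, then (i=6), then p=0, then (i=7), then p=0, then p=9, then returns -2; agreement on -2.
An exhaustive pass over the 28 declared inputs shows identical outputs.
verdict: equivalent


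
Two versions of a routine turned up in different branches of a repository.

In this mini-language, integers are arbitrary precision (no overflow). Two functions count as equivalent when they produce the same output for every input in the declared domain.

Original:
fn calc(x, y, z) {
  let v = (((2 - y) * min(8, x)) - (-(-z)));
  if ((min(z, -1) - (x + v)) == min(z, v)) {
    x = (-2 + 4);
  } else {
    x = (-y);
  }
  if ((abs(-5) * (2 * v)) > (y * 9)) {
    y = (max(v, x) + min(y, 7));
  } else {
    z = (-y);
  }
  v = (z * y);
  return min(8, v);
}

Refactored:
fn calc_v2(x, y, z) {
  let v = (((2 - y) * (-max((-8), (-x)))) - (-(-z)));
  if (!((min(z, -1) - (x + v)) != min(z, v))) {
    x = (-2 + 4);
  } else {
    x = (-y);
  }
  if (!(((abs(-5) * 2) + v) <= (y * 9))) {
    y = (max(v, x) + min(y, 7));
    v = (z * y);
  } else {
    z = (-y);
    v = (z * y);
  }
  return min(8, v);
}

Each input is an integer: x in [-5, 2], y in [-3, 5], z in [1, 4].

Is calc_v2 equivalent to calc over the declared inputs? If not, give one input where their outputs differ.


These are not equivalent — on x=-5, y=-3, z=1 the outputs split (-9 vs 0).
calc: v=-26, then ((min(z, -1) - (x + v)) == min(z, v)) is false, then x=3, then ((abs(-5) * (2 * v)) > (y * 9)) is false, then z=3, then v=-9, then returns -9
calc_v2: v=-26, then (!((min(z, -1) - (x + v)) != min(z, v))) is false, then x=3, then (!(((abs(-5) * 2) + v) <= (y * 9))) is true, then y=0, then v=0, then returns 0
verdict: not equivalent; witness: x=-5, y=-3, z=1


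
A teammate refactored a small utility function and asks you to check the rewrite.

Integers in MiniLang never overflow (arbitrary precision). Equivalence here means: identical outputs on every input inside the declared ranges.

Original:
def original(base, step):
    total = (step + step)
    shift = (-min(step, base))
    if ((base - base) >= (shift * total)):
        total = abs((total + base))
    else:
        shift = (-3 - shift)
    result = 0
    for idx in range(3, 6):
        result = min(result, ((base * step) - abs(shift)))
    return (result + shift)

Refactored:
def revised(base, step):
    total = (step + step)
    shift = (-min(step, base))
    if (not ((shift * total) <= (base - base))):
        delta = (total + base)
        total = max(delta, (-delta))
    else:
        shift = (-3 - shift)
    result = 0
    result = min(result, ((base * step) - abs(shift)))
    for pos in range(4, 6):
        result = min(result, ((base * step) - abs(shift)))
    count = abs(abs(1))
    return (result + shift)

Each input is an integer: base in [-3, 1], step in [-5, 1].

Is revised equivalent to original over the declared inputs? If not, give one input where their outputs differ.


There is a counterexample at base=-3, step=-5: 5 on one side, -8 on the other.
original: total := -10 | shift := 5 | ((base - base) >= (shift * total)): true | total := 13 | result := 0 | iter idx=3: | result := 0 | iter idx=4: | result := 0 | iter idx=5: | result := 0 | result 5
revised: total := -10 | shift := 5 | (not ((shift * total) <= (base - base))): false | shift := -8 | result := 0 | result := 0 | iter pos=4: | result := 0 | iter pos=5: | result := 0 | count := 1 | result -8
verdict: not equivalent; witness: base=-3, step=-5


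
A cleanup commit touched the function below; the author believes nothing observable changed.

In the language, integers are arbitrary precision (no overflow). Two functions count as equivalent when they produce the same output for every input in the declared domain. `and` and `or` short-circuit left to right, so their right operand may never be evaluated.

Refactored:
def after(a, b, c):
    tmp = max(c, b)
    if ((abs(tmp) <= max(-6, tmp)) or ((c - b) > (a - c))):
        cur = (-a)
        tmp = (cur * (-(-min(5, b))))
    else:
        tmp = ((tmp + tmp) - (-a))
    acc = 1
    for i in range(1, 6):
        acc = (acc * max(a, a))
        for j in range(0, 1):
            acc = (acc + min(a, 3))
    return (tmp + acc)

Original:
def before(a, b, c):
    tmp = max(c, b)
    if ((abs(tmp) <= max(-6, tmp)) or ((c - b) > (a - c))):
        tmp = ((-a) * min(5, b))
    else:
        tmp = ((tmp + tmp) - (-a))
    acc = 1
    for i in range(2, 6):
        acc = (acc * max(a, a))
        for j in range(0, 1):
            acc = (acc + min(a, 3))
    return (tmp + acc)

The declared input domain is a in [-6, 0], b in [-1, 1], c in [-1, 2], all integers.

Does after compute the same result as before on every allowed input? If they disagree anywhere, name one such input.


a=-6, b=-1, c=-1 yields 2400 from before but -14448 from after.
verdict: not equivalent; witness: a=-6, b=-1, c=-1


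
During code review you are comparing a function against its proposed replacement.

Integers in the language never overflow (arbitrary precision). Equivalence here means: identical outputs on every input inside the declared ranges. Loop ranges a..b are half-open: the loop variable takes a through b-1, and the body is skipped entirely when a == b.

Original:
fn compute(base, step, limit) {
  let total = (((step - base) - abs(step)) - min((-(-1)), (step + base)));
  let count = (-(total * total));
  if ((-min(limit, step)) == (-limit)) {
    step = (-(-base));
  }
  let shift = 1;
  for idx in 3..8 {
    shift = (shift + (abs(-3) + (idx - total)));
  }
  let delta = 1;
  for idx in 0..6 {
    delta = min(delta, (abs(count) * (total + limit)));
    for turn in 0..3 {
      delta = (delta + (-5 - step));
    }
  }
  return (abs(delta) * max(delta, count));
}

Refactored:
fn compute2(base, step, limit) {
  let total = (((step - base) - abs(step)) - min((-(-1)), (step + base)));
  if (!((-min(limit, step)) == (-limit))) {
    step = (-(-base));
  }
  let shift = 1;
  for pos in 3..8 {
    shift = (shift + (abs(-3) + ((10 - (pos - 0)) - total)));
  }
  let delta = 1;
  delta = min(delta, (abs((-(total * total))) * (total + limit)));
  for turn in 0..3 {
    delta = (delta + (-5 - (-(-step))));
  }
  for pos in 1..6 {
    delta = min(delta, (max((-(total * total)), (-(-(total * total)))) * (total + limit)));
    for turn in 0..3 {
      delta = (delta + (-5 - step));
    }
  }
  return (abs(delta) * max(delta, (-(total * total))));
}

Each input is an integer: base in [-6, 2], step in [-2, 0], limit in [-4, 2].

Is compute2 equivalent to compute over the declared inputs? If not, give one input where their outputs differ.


Take base=-6, step=-2, limit=-4.
compute: total = 10; count = -100; ((-min(limit, step)) == (-limit)) -> true; step = -6; shift = 1; [idx=3]; shift = -3; [idx=4]; shift = -6; [idx=5]; shift = -8; [idx=6]; shift = -9; [idx=7]; shift = -9; delta = 1; [idx=0]; delta = 1; [turn=0]; delta = 2; [turn=1]; delta = 3; [turn=2]; delta = 4; [idx=1]; delta = 4; [turn=0]; delta = 5; [turn=1]; delta = 6; [turn=2]; delta = 7; [idx=2]; delta = 7; [turn=0]; delta = 8; [turn=1]; delta = 9; [turn=2]; delta = 10; [idx=3]; delta = 10; [turn=0]; delta = 11; [turn=1]; delta = 12; [turn=2]; delta = 13; [idx=4]; delta = 13; [turn=0]; delta = 14; [turn=1]; delta = 15; [turn=2]; delta = 16; [idx=5]; delta = 16; [turn=0]; delta = 17; [turn=1]; delta = 18; [turn=2]; delta = 19; return 361
compute2: total = 10; (!((-min(limit, step)) == (-limit))) -> false; shift = 1; [pos=3]; shift = 1; [pos=4]; shift = 0; [pos=5]; shift = -2; [pos=6]; shift = -5; [pos=7]; shift = -9; delta = 1; delta = 1; [turn=0]; delta = -2; [turn=1]; delta = -5; [turn=2]; delta = -8; [pos=1]; delta = -8; [turn=0]; delta = -11; [turn=1]; delta = -14; [turn=2]; delta = -17; [pos=2]; delta = -17; [turn=0]; delta = -20; [turn=1]; delta = -23; [turn=2]; delta = -26; [pos=3]; delta = -26; [turn=0]; delta = -29; [turn=1]; delta = -32; [turn=2]; delta = -35; [pos=4]; delta = -35; [turn=0]; delta = -38; [turn=1]; delta = -41; [turn=2]; delta = -44; [pos=5]; delta = -44; [turn=0]; delta = -47; [turn=1]; delta = -50; [turn=2]; delta = -53; return -2809
361 vs -2809 — the two versions disagree here.
verdict: not equivalent; witness: base=-6, step=-2, limit=-4
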